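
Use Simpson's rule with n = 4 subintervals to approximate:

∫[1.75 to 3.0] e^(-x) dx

f(x) = e^(-x)
a = 1.75, b = 3.0, n = 4
h = (b - a)/n = 0.312500

Simpson's rule: (h/3)[f(x₀) + 4f(x₁) + 2f(x₂) + ... + f(xₙ)]

x_0 = 1.7500, f(x_0) = 0.173774, coefficient = 1
x_1 = 2.0625, f(x_1) = 0.127136, coefficient = 4
x_2 = 2.3750, f(x_2) = 0.093014, coefficient = 2
x_3 = 2.6875, f(x_3) = 0.068051, coefficient = 4
x_4 = 3.0000, f(x_4) = 0.049787, coefficient = 1

I ≈ (0.312500/3) × 1.190336 = 0.123993
Exact value: 0.123987
Error: 0.000006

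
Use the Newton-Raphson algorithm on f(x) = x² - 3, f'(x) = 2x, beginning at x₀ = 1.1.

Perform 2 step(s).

f(x) = x² - 3
f'(x) = 2x
x₀ = 1.1

Newton-Raphson formula: x_{n+1} = x_n - f(x_n)/f'(x_n)

Iteration 1:
  f(1.100000) = -1.790000
  f'(1.100000) = 2.200000
  x_1 = 1.100000 - (-1.790000)/2.200000 = 1.913636
Iteration 2:
  f(1.913636) = 0.662004
  f'(1.913636) = 3.827273
  x_2 = 1.913636 - 0.662004/3.827273 = 1.740666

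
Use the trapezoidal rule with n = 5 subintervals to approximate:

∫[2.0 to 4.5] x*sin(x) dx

f(x) = x*sin(x)
a = 2.0, b = 4.5, n = 5
h = (b - a)/n = 0.500000

Trapezoidal rule: (h/2)[f(x₀) + 2f(x₁) + 2f(x₂) + ... + f(xₙ)]

x_0 = 2.0000, f(x_0) = 1.818595, coefficient = 1
x_1 = 2.5000, f(x_1) = 1.496180, coefficient = 2
x_2 = 3.0000, f(x_2) = 0.423360, coefficient = 2
x_3 = 3.5000, f(x_3) = -1.227741, coefficient = 2
x_4 = 4.0000, f(x_4) = -3.027210, coefficient = 2
x_5 = 4.5000, f(x_5) = -4.398886, coefficient = 1

I ≈ (0.500000/2) × -7.251112 = -1.812778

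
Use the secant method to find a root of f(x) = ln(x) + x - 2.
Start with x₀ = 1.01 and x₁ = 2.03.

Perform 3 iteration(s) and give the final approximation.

f(x) = ln(x) + x - 2
x₀ = 1.01, x₁ = 2.03

Secant formula: x_{n+1} = x_n - f(x_n)(x_n - x_{n-1})/(f(x_n) - f(x_{n-1}))

Iteration 1:
  f(1.010000) = -0.980050
  f(2.030000) = 0.738036
  x_2 = 2.030000 - 0.738036×(2.030000 - 1.010000)/(0.738036 - (-0.980050))
       = 1.591840
Iteration 2:
  f(2.030000) = 0.738036
  f(1.591840) = 0.056730
  x_3 = 1.591840 - 0.056730×(1.591840 - 2.030000)/(0.056730 - 0.738036)
       = 1.555356
Iteration 3:
  f(1.591840) = 0.056730
  f(1.555356) = -0.002940
  x_4 = 1.555356 - (-0.002940)×(1.555356 - 1.591840)/(-0.002940 - 0.056730)
       = 1.557153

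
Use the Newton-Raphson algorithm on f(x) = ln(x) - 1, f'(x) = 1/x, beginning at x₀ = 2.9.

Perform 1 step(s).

f(x) = ln(x) - 1
f'(x) = 1/x
x₀ = 2.9

Newton-Raphson formula: x_{n+1} = x_n - f(x_n)/f'(x_n)

Iteration 1:
  f(2.900000) = 0.064711
  f'(2.900000) = 0.344828
  x_1 = 2.900000 - 0.064711/0.344828 = 2.712339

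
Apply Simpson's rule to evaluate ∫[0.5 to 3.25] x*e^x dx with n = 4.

f(x) = x*e^x
a = 0.5, b = 3.25, n = 4
h = (b - a)/n = 0.687500

Simpson's rule: (h/3)[f(x₀) + 4f(x₁) + 2f(x₂) + ... + f(xₙ)]

x_0 = 0.5000, f(x_0) = 0.824361, coefficient = 1
x_1 = 1.1875, f(x_1) = 3.893663, coefficient = 4
x_2 = 1.8750, f(x_2) = 12.226536, coefficient = 2
x_3 = 2.5625, f(x_3) = 33.231006, coefficient = 4
x_4 = 3.2500, f(x_4) = 83.818605, coefficient = 1

I ≈ (0.687500/3) × 257.594710 = 59.032121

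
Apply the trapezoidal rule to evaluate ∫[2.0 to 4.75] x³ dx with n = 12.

f(x) = x³
a = 2.0, b = 4.75, n = 12
h = (b - a)/n = 0.229167

Trapezoidal rule: (h/2)[f(x₀) + 2f(x₁) + 2f(x₂) + ... + f(xₙ)]

x_0 = 2.0000, f(x_0) = 8.000000, coefficient = 1
x_1 = 2.2292, f(x_1) = 11.077139, coefficient = 2
x_2 = 2.4583, f(x_2) = 14.856698, coefficient = 2
x_3 = 2.6875, f(x_3) = 19.410889, coefficient = 2
x_4 = 2.9167, f(x_4) = 24.811921, coefficient = 2
x_5 = 3.1458, f(x_5) = 31.132008, coefficient = 2
x_6 = 3.3750, f(x_6) = 38.443359, coefficient = 2
x_7 = 3.6042, f(x_7) = 46.818188, coefficient = 2
x_8 = 3.8333, f(x_8) = 56.328704, coefficient = 2
x_9 = 4.0625, f(x_9) = 67.047119, coefficient = 2
x_10 = 4.2917, f(x_10) = 79.045645, coefficient = 2
x_11 = 4.5208, f(x_11) = 92.396493, coefficient = 2
x_12 = 4.7500, f(x_12) = 107.171875, coefficient = 1

I ≈ (0.229167/2) × 1077.908203 = 123.510315
Exact value: 123.266602
Error: 0.243713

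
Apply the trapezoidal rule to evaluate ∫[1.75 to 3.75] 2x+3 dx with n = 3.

f(x) = 2x+3
a = 1.75, b = 3.75, n = 3
h = (b - a)/n = 0.666667

Trapezoidal rule: (h/2)[f(x₀) + 2f(x₁) + 2f(x₂) + ... + f(xₙ)]

x_0 = 1.7500, f(x_0) = 6.500000, coefficient = 1
x_1 = 2.4167, f(x_1) = 7.833333, coefficient = 2
x_2 = 3.0833, f(x_2) = 9.166667, coefficient = 2
x_3 = 3.7500, f(x_3) = 10.500000, coefficient = 1

I ≈ (0.666667/2) × 51.000000 = 17.000000
Exact value: 17.000000
Error: 0.000000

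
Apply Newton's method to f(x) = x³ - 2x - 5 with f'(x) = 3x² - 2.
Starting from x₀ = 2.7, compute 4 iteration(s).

f(x) = x³ - 2x - 5
f'(x) = 3x² - 2
x₀ = 2.7

Newton-Raphson formula: x_{n+1} = x_n - f(x_n)/f'(x_n)

Iteration 1:
  f(2.700000) = 9.283000
  f'(2.700000) = 19.870000
  x_1 = 2.700000 - 9.283000/19.870000 = 2.232813
Iteration 2:
  f(2.232813) = 1.665964
  f'(2.232813) = 12.956366
  x_2 = 2.232813 - 1.665964/12.956366 = 2.104231
Iteration 3:
  f(2.104231) = 0.108623
  f'(2.104231) = 11.283360
  x_3 = 2.104231 - 0.108623/11.283360 = 2.094604
Iteration 4:
  f(2.094604) = 0.000584
  f'(2.094604) = 11.162095
  x_4 = 2.094604 - 0.000584/11.162095 = 2.094551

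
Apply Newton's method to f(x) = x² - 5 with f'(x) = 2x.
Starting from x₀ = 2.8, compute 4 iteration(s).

f(x) = x² - 5
f'(x) = 2x
x₀ = 2.8

Newton-Raphson formula: x_{n+1} = x_n - f(x_n)/f'(x_n)

Iteration 1:
  f(2.800000) = 2.840000
  f'(2.800000) = 5.600000
  x_1 = 2.800000 - 2.840000/5.600000 = 2.292857
Iteration 2:
  f(2.292857) = 0.257194
  f'(2.292857) = 4.585714
  x_2 = 2.292857 - 0.257194/4.585714 = 2.236771
Iteration 3:
  f(2.236771) = 0.003146
  f'(2.236771) = 4.473543
  x_3 = 2.236771 - 0.003146/4.473543 = 2.236068
Iteration 4:
  f(2.236068) = 0.000000
  f'(2.236068) = 4.472136
  x_4 = 2.236068 - 0.000000/4.472136 = 2.236068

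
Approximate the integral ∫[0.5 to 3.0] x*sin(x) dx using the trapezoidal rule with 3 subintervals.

f(x) = x*sin(x)
a = 0.5, b = 3.0, n = 3
h = (b - a)/n = 0.833333

Trapezoidal rule: (h/2)[f(x₀) + 2f(x₁) + 2f(x₂) + ... + f(xₙ)]

x_0 = 0.5000, f(x_0) = 0.239713, coefficient = 1
x_1 = 1.3333, f(x_1) = 1.295917, coefficient = 2
x_2 = 2.1667, f(x_2) = 1.793264, coefficient = 2
x_3 = 3.0000, f(x_3) = 0.423360, coefficient = 1

I ≈ (0.833333/2) × 6.841435 = 2.850598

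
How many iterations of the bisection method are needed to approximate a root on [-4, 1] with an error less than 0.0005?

We need (b-a)/2^n ≤ 0.0005
(1 - (-4))/2^n ≤ 0.0005
5/2^n ≤ 0.0005
2^n ≥ 10000
n ≥ log₂(10000) = 13.29
n ≥ 14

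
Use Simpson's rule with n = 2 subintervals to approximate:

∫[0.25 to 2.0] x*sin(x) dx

f(x) = x*sin(x)
a = 0.25, b = 2.0, n = 2
h = (b - a)/n = 0.875000

Simpson's rule: (h/3)[f(x₀) + 4f(x₁) + 2f(x₂) + ... + f(xₙ)]

x_0 = 0.2500, f(x_0) = 0.061851, coefficient = 1
x_1 = 1.1250, f(x_1) = 1.015051, coefficient = 4
x_2 = 2.0000, f(x_2) = 1.818595, coefficient = 1

I ≈ (0.875000/3) × 5.940650 = 1.732690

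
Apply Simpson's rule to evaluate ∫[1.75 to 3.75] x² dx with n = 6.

f(x) = x²
a = 1.75, b = 3.75, n = 6
h = (b - a)/n = 0.333333

Simpson's rule: (h/3)[f(x₀) + 4f(x₁) + 2f(x₂) + ... + f(xₙ)]

x_0 = 1.7500, f(x_0) = 3.062500, coefficient = 1
x_1 = 2.0833, f(x_1) = 4.340278, coefficient = 4
x_2 = 2.4167, f(x_2) = 5.840278, coefficient = 2
x_3 = 2.7500, f(x_3) = 7.562500, coefficient = 4
x_4 = 3.0833, f(x_4) = 9.506944, coefficient = 2
x_5 = 3.4167, f(x_5) = 11.673611, coefficient = 4
x_6 = 3.7500, f(x_6) = 14.062500, coefficient = 1

I ≈ (0.333333/3) × 142.125000 = 15.791667
Exact value: 15.791667
Error: 0.000000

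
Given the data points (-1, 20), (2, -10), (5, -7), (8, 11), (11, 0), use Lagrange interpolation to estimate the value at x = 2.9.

Lagrange interpolation formula:
P(x) = Σ yᵢ × Lᵢ(x)
where Lᵢ(x) = Π_{j≠i} (x - xⱼ)/(xᵢ - xⱼ)

L_0(2.9) = (2.9 - 2)/(-1 - 2) × (2.9 - 5)/(-1 - 5) × (2.9 - 8)/(-1 - 8) × (2.9 - 11)/(-1 - 11) = -0.040162
L_1(2.9) = (2.9 - (-1))/(2 - (-1)) × (2.9 - 5)/(2 - 5) × (2.9 - 8)/(2 - 8) × (2.9 - 11)/(2 - 11) = 0.696150
L_2(2.9) = (2.9 - (-1))/(5 - (-1)) × (2.9 - 2)/(5 - 2) × (2.9 - 8)/(5 - 8) × (2.9 - 11)/(5 - 11) = 0.447525
L_3(2.9) = (2.9 - (-1))/(8 - (-1)) × (2.9 - 2)/(8 - 2) × (2.9 - 5)/(8 - 5) × (2.9 - 11)/(8 - 11) = -0.122850
L_4(2.9) = (2.9 - (-1))/(11 - (-1)) × (2.9 - 2)/(11 - 2) × (2.9 - 5)/(11 - 5) × (2.9 - 8)/(11 - 8) = 0.019338

P(2.9) = 20×L_0(2.9) + (-10)×L_1(2.9) + (-7)×L_2(2.9) + 11×L_3(2.9) + 0×L_4(2.9)
P(2.9) = -12.248775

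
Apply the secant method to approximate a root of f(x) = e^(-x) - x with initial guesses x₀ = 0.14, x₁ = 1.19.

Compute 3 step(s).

f(x) = e^(-x) - x
x₀ = 0.14, x₁ = 1.19

Secant formula: x_{n+1} = x_n - f(x_n)(x_n - x_{n-1})/(f(x_n) - f(x_{n-1}))

Iteration 1:
  f(0.140000) = 0.729358
  f(1.190000) = -0.885779
  x_2 = 1.190000 - (-0.885779)×(1.190000 - 0.140000)/(-0.885779 - 0.729358)
       = 0.614156
Iteration 2:
  f(1.190000) = -0.885779
  f(0.614156) = -0.073058
  x_3 = 0.614156 - (-0.073058)×(0.614156 - 1.190000)/(-0.073058 - (-0.885779))
       = 0.562391
Iteration 3:
  f(0.614156) = -0.073058
  f(0.562391) = 0.007454
  x_4 = 0.562391 - 0.007454×(0.562391 - 0.614156)/(0.007454 - (-0.073058))
       = 0.567183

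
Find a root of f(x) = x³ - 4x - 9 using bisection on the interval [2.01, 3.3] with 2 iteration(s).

f(x) = x³ - 4x - 9
Initial interval: [2.01, 3.3]

Iteration 1:
  c_1 = (2.010000 + 3.300000)/2 = 2.655000
  f(c_1) = f(2.655000) = -0.904839
  f(a) × f(c) ≥ 0, new interval: [2.655000, 3.300000]
Iteration 2:
  c_2 = (2.655000 + 3.300000)/2 = 2.977500
  f(c_2) = f(2.977500) = 5.487045
  f(a) × f(c) < 0, new interval: [2.655000, 2.977500]

After 2 iteration(s), the approximation is c_2 = 2.977500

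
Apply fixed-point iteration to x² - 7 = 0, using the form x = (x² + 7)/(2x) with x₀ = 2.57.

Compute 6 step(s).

Equation: x² - 7 = 0
Fixed-point form: x = (x² + 7)/(2x)
x₀ = 2.57

x_1 = g(2.570000) = 2.646868
x_2 = g(2.646868) = 2.645752
x_3 = g(2.645752) = 2.645751
x_4 = g(2.645751) = 2.645751
x_5 = g(2.645751) = 2.645751
x_6 = g(2.645751) = 2.645751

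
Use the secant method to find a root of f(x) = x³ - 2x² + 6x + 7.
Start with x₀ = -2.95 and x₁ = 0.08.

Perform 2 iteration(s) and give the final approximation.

f(x) = x³ - 2x² + 6x + 7
x₀ = -2.95, x₁ = 0.08

Secant formula: x_{n+1} = x_n - f(x_n)(x_n - x_{n-1})/(f(x_n) - f(x_{n-1}))

Iteration 1:
  f(-2.950000) = -53.777375
  f(0.080000) = 7.467712
  x_2 = 0.080000 - 7.467712×(0.080000 - (-2.950000))/(7.467712 - (-53.777375))
       = -0.289453
Iteration 2:
  f(0.080000) = 7.467712
  f(-0.289453) = 5.071466
  x_3 = -0.289453 - 5.071466×(-0.289453 - 0.080000)/(5.071466 - 7.467712)
       = -1.071371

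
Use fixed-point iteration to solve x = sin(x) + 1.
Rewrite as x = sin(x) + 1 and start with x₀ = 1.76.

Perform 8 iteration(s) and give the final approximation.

Equation: x = sin(x) + 1
Fixed-point form: x = sin(x) + 1
x₀ = 1.76

x_1 = g(1.760000) = 1.982154
x_2 = g(1.982154) = 1.916579
x_3 = g(1.916579) = 1.940811
x_4 = g(1.940811) = 1.932322
x_5 = g(1.932322) = 1.935358
x_6 = g(1.935358) = 1.934280
x_7 = g(1.934280) = 1.934664
x_8 = g(1.934664) = 1.934527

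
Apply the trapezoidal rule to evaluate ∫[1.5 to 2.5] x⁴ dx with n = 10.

f(x) = x⁴
a = 1.5, b = 2.5, n = 10
h = (b - a)/n = 0.100000

Trapezoidal rule: (h/2)[f(x₀) + 2f(x₁) + 2f(x₂) + ... + f(xₙ)]

x_0 = 1.5000, f(x_0) = 5.062500, coefficient = 1
x_1 = 1.6000, f(x_1) = 6.553600, coefficient = 2
x_2 = 1.7000, f(x_2) = 8.352100, coefficient = 2
x_3 = 1.8000, f(x_3) = 10.497600, coefficient = 2
x_4 = 1.9000, f(x_4) = 13.032100, coefficient = 2
x_5 = 2.0000, f(x_5) = 16.000000, coefficient = 2
x_6 = 2.1000, f(x_6) = 19.448100, coefficient = 2
x_7 = 2.2000, f(x_7) = 23.425600, coefficient = 2
x_8 = 2.3000, f(x_8) = 27.984100, coefficient = 2
x_9 = 2.4000, f(x_9) = 33.177600, coefficient = 2
x_10 = 2.5000, f(x_10) = 39.062500, coefficient = 1

I ≈ (0.100000/2) × 361.066600 = 18.053330
Exact value: 18.012500
Error: 0.040830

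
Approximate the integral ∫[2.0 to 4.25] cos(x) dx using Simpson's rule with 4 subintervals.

f(x) = cos(x)
a = 2.0, b = 4.25, n = 4
h = (b - a)/n = 0.562500

Simpson's rule: (h/3)[f(x₀) + 4f(x₁) + 2f(x₂) + ... + f(xₙ)]

x_0 = 2.0000, f(x_0) = -0.416147, coefficient = 1
x_1 = 2.5625, f(x_1) = -0.836960, coefficient = 4
x_2 = 3.1250, f(x_2) = -0.999862, coefficient = 2
x_3 = 3.6875, f(x_3) = -0.854657, coefficient = 4
x_4 = 4.2500, f(x_4) = -0.446087, coefficient = 1

I ≈ (0.562500/3) × -9.628423 = -1.805329
Exact value: -1.804287
Error: 0.001043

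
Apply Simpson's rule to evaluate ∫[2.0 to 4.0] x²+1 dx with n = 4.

f(x) = x²+1
a = 2.0, b = 4.0, n = 4
h = (b - a)/n = 0.500000

Simpson's rule: (h/3)[f(x₀) + 4f(x₁) + 2f(x₂) + ... + f(xₙ)]

x_0 = 2.0000, f(x_0) = 5.000000, coefficient = 1
x_1 = 2.5000, f(x_1) = 7.250000, coefficient = 4
x_2 = 3.0000, f(x_2) = 10.000000, coefficient = 2
x_3 = 3.5000, f(x_3) = 13.250000, coefficient = 4
x_4 = 4.0000, f(x_4) = 17.000000, coefficient = 1

I ≈ (0.500000/3) × 124.000000 = 20.666667
Exact value: 20.666667
Error: 0.000000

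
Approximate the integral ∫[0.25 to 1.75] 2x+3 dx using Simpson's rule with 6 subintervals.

f(x) = 2x+3
a = 0.25, b = 1.75, n = 6
h = (b - a)/n = 0.250000

Simpson's rule: (h/3)[f(x₀) + 4f(x₁) + 2f(x₂) + ... + f(xₙ)]

x_0 = 0.2500, f(x_0) = 3.500000, coefficient = 1
x_1 = 0.5000, f(x_1) = 4.000000, coefficient = 4
x_2 = 0.7500, f(x_2) = 4.500000, coefficient = 2
x_3 = 1.0000, f(x_3) = 5.000000, coefficient = 4
x_4 = 1.2500, f(x_4) = 5.500000, coefficient = 2
x_5 = 1.5000, f(x_5) = 6.000000, coefficient = 4
x_6 = 1.7500, f(x_6) = 6.500000, coefficient = 1

I ≈ (0.250000/3) × 90.000000 = 7.500000
Exact value: 7.500000
Error: 0.000000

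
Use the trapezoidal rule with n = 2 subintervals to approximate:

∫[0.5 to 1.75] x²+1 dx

f(x) = x²+1
a = 0.5, b = 1.75, n = 2
h = (b - a)/n = 0.625000

Trapezoidal rule: (h/2)[f(x₀) + 2f(x₁) + 2f(x₂) + ... + f(xₙ)]

x_0 = 0.5000, f(x_0) = 1.250000, coefficient = 1
x_1 = 1.1250, f(x_1) = 2.265625, coefficient = 2
x_2 = 1.7500, f(x_2) = 4.062500, coefficient = 1

I ≈ (0.625000/2) × 9.843750 = 3.076172
Exact value: 2.994792
Error: 0.081380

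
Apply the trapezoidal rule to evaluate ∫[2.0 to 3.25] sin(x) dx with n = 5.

f(x) = sin(x)
a = 2.0, b = 3.25, n = 5
h = (b - a)/n = 0.250000

Trapezoidal rule: (h/2)[f(x₀) + 2f(x₁) + 2f(x₂) + ... + f(xₙ)]

x_0 = 2.0000, f(x_0) = 0.909297, coefficient = 1
x_1 = 2.2500, f(x_1) = 0.778073, coefficient = 2
x_2 = 2.5000, f(x_2) = 0.598472, coefficient = 2
x_3 = 2.7500, f(x_3) = 0.381661, coefficient = 2
x_4 = 3.0000, f(x_4) = 0.141120, coefficient = 2
x_5 = 3.2500, f(x_5) = -0.108195, coefficient = 1

I ≈ (0.250000/2) × 4.599755 = 0.574969
Exact value: 0.577983
Error: 0.003013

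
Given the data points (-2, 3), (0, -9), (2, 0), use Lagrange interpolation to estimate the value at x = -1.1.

Lagrange interpolation formula:
P(x) = Σ yᵢ × Lᵢ(x)
where Lᵢ(x) = Π_{j≠i} (x - xⱼ)/(xᵢ - xⱼ)

L_0(-1.1) = (-1.1 - 0)/(-2 - 0) × (-1.1 - 2)/(-2 - 2) = 0.426250
L_1(-1.1) = (-1.1 - (-2))/(0 - (-2)) × (-1.1 - 2)/(0 - 2) = 0.697500
L_2(-1.1) = (-1.1 - (-2))/(2 - (-2)) × (-1.1 - 0)/(2 - 0) = -0.123750

P(-1.1) = 3×L_0(-1.1) + (-9)×L_1(-1.1) + 0×L_2(-1.1)
P(-1.1) = -4.998750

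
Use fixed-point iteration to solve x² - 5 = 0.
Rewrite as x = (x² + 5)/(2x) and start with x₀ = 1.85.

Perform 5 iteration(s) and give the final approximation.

Equation: x² - 5 = 0
Fixed-point form: x = (x² + 5)/(2x)
x₀ = 1.85

x_1 = g(1.850000) = 2.276351
x_2 = g(2.276351) = 2.236424
x_3 = g(2.236424) = 2.236068
x_4 = g(2.236068) = 2.236068
x_5 = g(2.236068) = 2.236068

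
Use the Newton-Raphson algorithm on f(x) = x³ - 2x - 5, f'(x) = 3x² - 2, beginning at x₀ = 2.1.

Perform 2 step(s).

f(x) = x³ - 2x - 5
f'(x) = 3x² - 2
x₀ = 2.1

Newton-Raphson formula: x_{n+1} = x_n - f(x_n)/f'(x_n)

Iteration 1:
  f(2.100000) = 0.061000
  f'(2.100000) = 11.230000
  x_1 = 2.100000 - 0.061000/11.230000 = 2.094568
Iteration 2:
  f(2.094568) = 0.000186
  f'(2.094568) = 11.161647
  x_2 = 2.094568 - 0.000186/11.161647 = 2.094551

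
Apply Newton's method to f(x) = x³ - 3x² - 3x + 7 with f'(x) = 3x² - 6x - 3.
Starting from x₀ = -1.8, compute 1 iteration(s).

f(x) = x³ - 3x² - 3x + 7
f'(x) = 3x² - 6x - 3
x₀ = -1.8

Newton-Raphson formula: x_{n+1} = x_n - f(x_n)/f'(x_n)

Iteration 1:
  f(-1.800000) = -3.152000
  f'(-1.800000) = 17.520000
  x_1 = -1.800000 - (-3.152000)/17.520000 = -1.620091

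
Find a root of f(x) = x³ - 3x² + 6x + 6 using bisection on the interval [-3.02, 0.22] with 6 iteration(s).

f(x) = x³ - 3x² + 6x + 6
Initial interval: [-3.02, 0.22]

Iteration 1:
  c_1 = (-3.020000 + 0.220000)/2 = -1.400000
  f(c_1) = f(-1.400000) = -11.024000
  f(a) × f(c) ≥ 0, new interval: [-1.400000, 0.220000]
Iteration 2:
  c_2 = (-1.400000 + 0.220000)/2 = -0.590000
  f(c_2) = f(-0.590000) = 1.210321
  f(a) × f(c) < 0, new interval: [-1.400000, -0.590000]
Iteration 3:
  c_3 = (-1.400000 + (-0.590000))/2 = -0.995000
  f(c_3) = f(-0.995000) = -3.925150
  f(a) × f(c) ≥ 0, new interval: [-0.995000, -0.590000]
Iteration 4:
  c_4 = (-0.995000 + (-0.590000))/2 = -0.792500
  f(c_4) = f(-0.792500) = -1.136903
  f(a) × f(c) ≥ 0, new interval: [-0.792500, -0.590000]
Iteration 5:
  c_5 = (-0.792500 + (-0.590000))/2 = -0.691250
  f(c_5) = f(-0.691250) = 0.088723
  f(a) × f(c) < 0, new interval: [-0.792500, -0.691250]
Iteration 6:
  c_6 = (-0.792500 + (-0.691250))/2 = -0.741875
  f(c_6) = f(-0.741875) = -0.510698
  f(a) × f(c) ≥ 0, new interval: [-0.741875, -0.691250]

After 6 iteration(s), the approximation is c_6 = -0.741875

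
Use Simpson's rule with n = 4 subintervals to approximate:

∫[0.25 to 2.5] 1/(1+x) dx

f(x) = 1/(1+x)
a = 0.25, b = 2.5, n = 4
h = (b - a)/n = 0.562500

Simpson's rule: (h/3)[f(x₀) + 4f(x₁) + 2f(x₂) + ... + f(xₙ)]

x_0 = 0.2500, f(x_0) = 0.800000, coefficient = 1
x_1 = 0.8125, f(x_1) = 0.551724, coefficient = 4
x_2 = 1.3750, f(x_2) = 0.421053, coefficient = 2
x_3 = 1.9375, f(x_3) = 0.340426, coefficient = 4
x_4 = 2.5000, f(x_4) = 0.285714, coefficient = 1

I ≈ (0.562500/3) × 5.496418 = 1.030578
Exact value: 1.029619
Error: 0.000959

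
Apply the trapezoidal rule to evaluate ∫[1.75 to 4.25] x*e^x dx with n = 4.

f(x) = x*e^x
a = 1.75, b = 4.25, n = 4
h = (b - a)/n = 0.625000

Trapezoidal rule: (h/2)[f(x₀) + 2f(x₁) + 2f(x₂) + ... + f(xₙ)]

x_0 = 1.7500, f(x_0) = 10.070555, coefficient = 1
x_1 = 2.3750, f(x_1) = 25.533656, coefficient = 2
x_2 = 3.0000, f(x_2) = 60.256611, coefficient = 2
x_3 = 3.6250, f(x_3) = 136.027121, coefficient = 2
x_4 = 4.2500, f(x_4) = 297.948002, coefficient = 1

I ≈ (0.625000/2) × 751.653334 = 234.891667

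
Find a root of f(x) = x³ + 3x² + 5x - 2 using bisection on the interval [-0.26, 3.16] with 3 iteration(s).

f(x) = x³ + 3x² + 5x - 2
Initial interval: [-0.26, 3.16]

Iteration 1:
  c_1 = (-0.260000 + 3.160000)/2 = 1.450000
  f(c_1) = f(1.450000) = 14.606125
  f(a) × f(c) < 0, new interval: [-0.260000, 1.450000]
Iteration 2:
  c_2 = (-0.260000 + 1.450000)/2 = 0.595000
  f(c_2) = f(0.595000) = 2.247720
  f(a) × f(c) < 0, new interval: [-0.260000, 0.595000]
Iteration 3:
  c_3 = (-0.260000 + 0.595000)/2 = 0.167500
  f(c_3) = f(0.167500) = -1.073632
  f(a) × f(c) ≥ 0, new interval: [0.167500, 0.595000]

After 3 iteration(s), the approximation is c_3 = 0.167500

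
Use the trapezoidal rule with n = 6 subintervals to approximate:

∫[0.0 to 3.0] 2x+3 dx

f(x) = 2x+3
a = 0.0, b = 3.0, n = 6
h = (b - a)/n = 0.500000

Trapezoidal rule: (h/2)[f(x₀) + 2f(x₁) + 2f(x₂) + ... + f(xₙ)]

x_0 = 0.0000, f(x_0) = 3.000000, coefficient = 1
x_1 = 0.5000, f(x_1) = 4.000000, coefficient = 2
x_2 = 1.0000, f(x_2) = 5.000000, coefficient = 2
x_3 = 1.5000, f(x_3) = 6.000000, coefficient = 2
x_4 = 2.0000, f(x_4) = 7.000000, coefficient = 2
x_5 = 2.5000, f(x_5) = 8.000000, coefficient = 2
x_6 = 3.0000, f(x_6) = 9.000000, coefficient = 1

I ≈ (0.500000/2) × 72.000000 = 18.000000
Exact value: 18.000000
Error: 0.000000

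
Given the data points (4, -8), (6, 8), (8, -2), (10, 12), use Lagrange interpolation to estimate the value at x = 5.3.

Lagrange interpolation formula:
P(x) = Σ yᵢ × Lᵢ(x)
where Lᵢ(x) = Π_{j≠i} (x - xⱼ)/(xᵢ - xⱼ)

L_0(5.3) = (5.3 - 6)/(4 - 6) × (5.3 - 8)/(4 - 8) × (5.3 - 10)/(4 - 10) = 0.185063
L_1(5.3) = (5.3 - 4)/(6 - 4) × (5.3 - 8)/(6 - 8) × (5.3 - 10)/(6 - 10) = 1.031062
L_2(5.3) = (5.3 - 4)/(8 - 4) × (5.3 - 6)/(8 - 6) × (5.3 - 10)/(8 - 10) = -0.267313
L_3(5.3) = (5.3 - 4)/(10 - 4) × (5.3 - 6)/(10 - 6) × (5.3 - 8)/(10 - 8) = 0.051188

P(5.3) = (-8)×L_0(5.3) + 8×L_1(5.3) + (-2)×L_2(5.3) + 12×L_3(5.3)
P(5.3) = 7.916875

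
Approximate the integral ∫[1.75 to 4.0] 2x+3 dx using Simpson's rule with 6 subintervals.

f(x) = 2x+3
a = 1.75, b = 4.0, n = 6
h = (b - a)/n = 0.375000

Simpson's rule: (h/3)[f(x₀) + 4f(x₁) + 2f(x₂) + ... + f(xₙ)]

x_0 = 1.7500, f(x_0) = 6.500000, coefficient = 1
x_1 = 2.1250, f(x_1) = 7.250000, coefficient = 4
x_2 = 2.5000, f(x_2) = 8.000000, coefficient = 2
x_3 = 2.8750, f(x_3) = 8.750000, coefficient = 4
x_4 = 3.2500, f(x_4) = 9.500000, coefficient = 2
x_5 = 3.6250, f(x_5) = 10.250000, coefficient = 4
x_6 = 4.0000, f(x_6) = 11.000000, coefficient = 1

I ≈ (0.375000/3) × 157.500000 = 19.687500
Exact value: 19.687500
Error: 0.000000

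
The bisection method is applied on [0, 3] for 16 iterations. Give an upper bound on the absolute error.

Bisection error bound: |error| ≤ (b-a)/2^n
|error| ≤ (3 - 0)/2^16 = 3/2^16
|error| ≤ 0.0000457764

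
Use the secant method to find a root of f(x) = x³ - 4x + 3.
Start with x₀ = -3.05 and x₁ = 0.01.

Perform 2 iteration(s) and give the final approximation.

f(x) = x³ - 4x + 3
x₀ = -3.05, x₁ = 0.01

Secant formula: x_{n+1} = x_n - f(x_n)(x_n - x_{n-1})/(f(x_n) - f(x_{n-1}))

Iteration 1:
  f(-3.050000) = -13.172625
  f(0.010000) = 2.960001
  x_2 = 0.010000 - 2.960001×(0.010000 - (-3.050000))/(2.960001 - (-13.172625))
       = -0.551446
Iteration 2:
  f(0.010000) = 2.960001
  f(-0.551446) = 5.038094
  x_3 = -0.551446 - 5.038094×(-0.551446 - 0.010000)/(5.038094 - 2.960001)
       = 0.809715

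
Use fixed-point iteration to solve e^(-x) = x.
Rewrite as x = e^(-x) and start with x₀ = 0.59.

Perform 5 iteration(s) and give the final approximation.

Equation: e^(-x) = x
Fixed-point form: x = e^(-x)
x₀ = 0.59

x_1 = g(0.590000) = 0.554327
x_2 = g(0.554327) = 0.574459
x_3 = g(0.574459) = 0.563010
x_4 = g(0.563010) = 0.569493
x_5 = g(0.569493) = 0.565812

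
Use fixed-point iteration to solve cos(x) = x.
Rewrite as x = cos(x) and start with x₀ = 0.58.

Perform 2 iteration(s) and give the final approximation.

Equation: cos(x) = x
Fixed-point form: x = cos(x)
x₀ = 0.58

x_1 = g(0.580000) = 0.836463
x_2 = g(0.836463) = 0.670093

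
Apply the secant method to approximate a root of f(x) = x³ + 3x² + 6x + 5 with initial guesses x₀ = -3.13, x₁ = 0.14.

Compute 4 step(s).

f(x) = x³ + 3x² + 6x + 5
x₀ = -3.13, x₁ = 0.14

Secant formula: x_{n+1} = x_n - f(x_n)(x_n - x_{n-1})/(f(x_n) - f(x_{n-1}))

Iteration 1:
  f(-3.130000) = -15.053597
  f(0.140000) = 5.901544
  x_2 = 0.140000 - 5.901544×(0.140000 - (-3.130000))/(5.901544 - (-15.053597))
       = -0.780922
Iteration 2:
  f(0.140000) = 5.901544
  f(-0.780922) = 1.667749
  x_3 = -0.780922 - 1.667749×(-0.780922 - 0.140000)/(1.667749 - 5.901544)
       = -1.143685
Iteration 3:
  f(-0.780922) = 1.667749
  f(-1.143685) = 0.565977
  x_4 = -1.143685 - 0.565977×(-1.143685 - (-0.780922))/(0.565977 - 1.667749)
       = -1.330036
Iteration 4:
  f(-1.143685) = 0.565977
  f(-1.330036) = -0.026057
  x_5 = -1.330036 - (-0.026057)×(-1.330036 - (-1.143685))/(-0.026057 - 0.565977)
       = -1.321834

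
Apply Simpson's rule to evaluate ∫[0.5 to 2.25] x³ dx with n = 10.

f(x) = x³
a = 0.5, b = 2.25, n = 10
h = (b - a)/n = 0.175000

Simpson's rule: (h/3)[f(x₀) + 4f(x₁) + 2f(x₂) + ... + f(xₙ)]

x_0 = 0.5000, f(x_0) = 0.125000, coefficient = 1
x_1 = 0.6750, f(x_1) = 0.307547, coefficient = 4
x_2 = 0.8500, f(x_2) = 0.614125, coefficient = 2
x_3 = 1.0250, f(x_3) = 1.076891, coefficient = 4
x_4 = 1.2000, f(x_4) = 1.728000, coefficient = 2
x_5 = 1.3750, f(x_5) = 2.599609, coefficient = 4
x_6 = 1.5500, f(x_6) = 3.723875, coefficient = 2
x_7 = 1.7250, f(x_7) = 5.132953, coefficient = 4
x_8 = 1.9000, f(x_8) = 6.859000, coefficient = 2
x_9 = 2.0750, f(x_9) = 8.934172, coefficient = 4
x_10 = 2.2500, f(x_10) = 11.390625, coefficient = 1

I ≈ (0.175000/3) × 109.570312 = 6.391602
Exact value: 6.391602
Error: 0.000000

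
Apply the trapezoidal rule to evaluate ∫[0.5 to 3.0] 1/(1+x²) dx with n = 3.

f(x) = 1/(1+x²)
a = 0.5, b = 3.0, n = 3
h = (b - a)/n = 0.833333

Trapezoidal rule: (h/2)[f(x₀) + 2f(x₁) + 2f(x₂) + ... + f(xₙ)]

x_0 = 0.5000, f(x_0) = 0.800000, coefficient = 1
x_1 = 1.3333, f(x_1) = 0.360000, coefficient = 2
x_2 = 2.1667, f(x_2) = 0.175610, coefficient = 2
x_3 = 3.0000, f(x_3) = 0.100000, coefficient = 1

I ≈ (0.833333/2) × 1.971220 = 0.821341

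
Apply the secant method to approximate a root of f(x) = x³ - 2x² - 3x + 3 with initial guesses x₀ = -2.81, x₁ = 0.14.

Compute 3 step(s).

f(x) = x³ - 2x² - 3x + 3
x₀ = -2.81, x₁ = 0.14

Secant formula: x_{n+1} = x_n - f(x_n)(x_n - x_{n-1})/(f(x_n) - f(x_{n-1}))

Iteration 1:
  f(-2.810000) = -26.550241
  f(0.140000) = 2.543544
  x_2 = 0.140000 - 2.543544×(0.140000 - (-2.810000))/(2.543544 - (-26.550241))
       = -0.117906
Iteration 2:
  f(0.140000) = 2.543544
  f(-0.117906) = 3.324275
  x_3 = -0.117906 - 3.324275×(-0.117906 - 0.140000)/(3.324275 - 2.543544)
       = 0.980232
Iteration 3:
  f(-0.117906) = 3.324275
  f(0.980232) = -0.920544
  x_4 = 0.980232 - (-0.920544)×(0.980232 - (-0.117906))/(-0.920544 - 3.324275)
       = 0.742086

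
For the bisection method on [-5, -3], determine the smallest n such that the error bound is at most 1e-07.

We need (b-a)/2^n ≤ 1e-07
(-3 - (-5))/2^n ≤ 1e-07
2/2^n ≤ 1e-07
2^n ≥ 20000000
n ≥ log₂(20000000) = 24.25
n ≥ 25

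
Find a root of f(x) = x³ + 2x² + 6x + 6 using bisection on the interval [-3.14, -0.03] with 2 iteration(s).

f(x) = x³ + 2x² + 6x + 6
Initial interval: [-3.14, -0.03]

Iteration 1:
  c_1 = (-3.140000 + (-0.030000))/2 = -1.585000
  f(c_1) = f(-1.585000) = -2.467427
  f(a) × f(c) ≥ 0, new interval: [-1.585000, -0.030000]
Iteration 2:
  c_2 = (-1.585000 + (-0.030000))/2 = -0.807500
  f(c_2) = f(-0.807500) = 1.932577
  f(a) × f(c) < 0, new interval: [-1.585000, -0.807500]

After 2 iteration(s), the approximation is c_2 = -0.807500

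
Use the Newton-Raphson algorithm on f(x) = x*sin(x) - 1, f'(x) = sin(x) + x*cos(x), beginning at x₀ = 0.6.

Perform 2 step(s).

f(x) = x*sin(x) - 1
f'(x) = sin(x) + x*cos(x)
x₀ = 0.6

Newton-Raphson formula: x_{n+1} = x_n - f(x_n)/f'(x_n)

Iteration 1:
  f(0.600000) = -0.661215
  f'(0.600000) = 1.059844
  x_1 = 0.600000 - (-0.661215)/1.059844 = 1.223879
Iteration 2:
  f(1.223879) = 0.150967
  f'(1.223879) = 1.356545
  x_2 = 1.223879 - 0.150967/1.356545 = 1.112591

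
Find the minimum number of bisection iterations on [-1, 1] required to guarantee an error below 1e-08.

We need (b-a)/2^n ≤ 1e-08
(1 - (-1))/2^n ≤ 1e-08
2/2^n ≤ 1e-08
2^n ≥ 200000000
n ≥ log₂(200000000) = 27.58
n ≥ 28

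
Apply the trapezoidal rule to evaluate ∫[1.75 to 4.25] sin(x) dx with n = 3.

f(x) = sin(x)
a = 1.75, b = 4.25, n = 3
h = (b - a)/n = 0.833333

Trapezoidal rule: (h/2)[f(x₀) + 2f(x₁) + 2f(x₂) + ... + f(xₙ)]

x_0 = 1.7500, f(x_0) = 0.983986, coefficient = 1
x_1 = 2.5833, f(x_1) = 0.529711, coefficient = 2
x_2 = 3.4167, f(x_2) = -0.271618, coefficient = 2
x_3 = 4.2500, f(x_3) = -0.894989, coefficient = 1

I ≈ (0.833333/2) × 0.605181 = 0.252159
Exact value: 0.267841
Error: 0.015683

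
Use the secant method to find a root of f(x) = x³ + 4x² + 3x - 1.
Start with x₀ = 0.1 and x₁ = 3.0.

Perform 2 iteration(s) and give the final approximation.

f(x) = x³ + 4x² + 3x - 1
x₀ = 0.1, x₁ = 3.0

Secant formula: x_{n+1} = x_n - f(x_n)(x_n - x_{n-1})/(f(x_n) - f(x_{n-1}))

Iteration 1:
  f(0.100000) = -0.659000
  f(3.000000) = 71.000000
  x_2 = 3.000000 - 71.000000×(3.000000 - 0.100000)/(71.000000 - (-0.659000))
       = 0.126669
Iteration 2:
  f(3.000000) = 71.000000
  f(0.126669) = -0.553779
  x_3 = 0.126669 - (-0.553779)×(0.126669 - 3.000000)/(-0.553779 - 71.000000)
       = 0.148907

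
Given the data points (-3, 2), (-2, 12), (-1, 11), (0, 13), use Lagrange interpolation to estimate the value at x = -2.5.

Lagrange interpolation formula:
P(x) = Σ yᵢ × Lᵢ(x)
where Lᵢ(x) = Π_{j≠i} (x - xⱼ)/(xᵢ - xⱼ)

L_0(-2.5) = (-2.5 - (-2))/(-3 - (-2)) × (-2.5 - (-1))/(-3 - (-1)) × (-2.5 - 0)/(-3 - 0) = 0.312500
L_1(-2.5) = (-2.5 - (-3))/(-2 - (-3)) × (-2.5 - (-1))/(-2 - (-1)) × (-2.5 - 0)/(-2 - 0) = 0.937500
L_2(-2.5) = (-2.5 - (-3))/(-1 - (-3)) × (-2.5 - (-2))/(-1 - (-2)) × (-2.5 - 0)/(-1 - 0) = -0.312500
L_3(-2.5) = (-2.5 - (-3))/(0 - (-3)) × (-2.5 - (-2))/(0 - (-2)) × (-2.5 - (-1))/(0 - (-1)) = 0.062500

P(-2.5) = 2×L_0(-2.5) + 12×L_1(-2.5) + 11×L_2(-2.5) + 13×L_3(-2.5)
P(-2.5) = 9.250000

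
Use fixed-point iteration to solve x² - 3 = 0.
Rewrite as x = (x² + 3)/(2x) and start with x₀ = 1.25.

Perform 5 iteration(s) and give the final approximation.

Equation: x² - 3 = 0
Fixed-point form: x = (x² + 3)/(2x)
x₀ = 1.25

x_1 = g(1.250000) = 1.825000
x_2 = g(1.825000) = 1.734418
x_3 = g(1.734418) = 1.732052
x_4 = g(1.732052) = 1.732051
x_5 = g(1.732051) = 1.732051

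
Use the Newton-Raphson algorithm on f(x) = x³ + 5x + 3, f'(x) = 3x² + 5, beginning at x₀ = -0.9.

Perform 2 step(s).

f(x) = x³ + 5x + 3
f'(x) = 3x² + 5
x₀ = -0.9

Newton-Raphson formula: x_{n+1} = x_n - f(x_n)/f'(x_n)

Iteration 1:
  f(-0.900000) = -2.229000
  f'(-0.900000) = 7.430000
  x_1 = -0.900000 - (-2.229000)/7.430000 = -0.600000
Iteration 2:
  f(-0.600000) = -0.216000
  f'(-0.600000) = 6.080000
  x_2 = -0.600000 - (-0.216000)/6.080000 = -0.564474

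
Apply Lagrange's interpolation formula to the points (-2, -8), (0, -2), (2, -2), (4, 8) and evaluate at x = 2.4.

Lagrange interpolation formula:
P(x) = Σ yᵢ × Lᵢ(x)
where Lᵢ(x) = Π_{j≠i} (x - xⱼ)/(xᵢ - xⱼ)

L_0(2.4) = (2.4 - 0)/(-2 - 0) × (2.4 - 2)/(-2 - 2) × (2.4 - 4)/(-2 - 4) = 0.032000
L_1(2.4) = (2.4 - (-2))/(0 - (-2)) × (2.4 - 2)/(0 - 2) × (2.4 - 4)/(0 - 4) = -0.176000
L_2(2.4) = (2.4 - (-2))/(2 - (-2)) × (2.4 - 0)/(2 - 0) × (2.4 - 4)/(2 - 4) = 1.056000
L_3(2.4) = (2.4 - (-2))/(4 - (-2)) × (2.4 - 0)/(4 - 0) × (2.4 - 2)/(4 - 2) = 0.088000

P(2.4) = (-8)×L_0(2.4) + (-2)×L_1(2.4) + (-2)×L_2(2.4) + 8×L_3(2.4)
P(2.4) = -1.312000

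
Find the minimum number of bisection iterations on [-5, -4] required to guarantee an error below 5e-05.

We need (b-a)/2^n ≤ 5e-05
(-4 - (-5))/2^n ≤ 5e-05
1/2^n ≤ 5e-05
2^n ≥ 20000
n ≥ log₂(20000) = 14.29
n ≥ 15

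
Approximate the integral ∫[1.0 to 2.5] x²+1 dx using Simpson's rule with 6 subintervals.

f(x) = x²+1
a = 1.0, b = 2.5, n = 6
h = (b - a)/n = 0.250000

Simpson's rule: (h/3)[f(x₀) + 4f(x₁) + 2f(x₂) + ... + f(xₙ)]

x_0 = 1.0000, f(x_0) = 2.000000, coefficient = 1
x_1 = 1.2500, f(x_1) = 2.562500, coefficient = 4
x_2 = 1.5000, f(x_2) = 3.250000, coefficient = 2
x_3 = 1.7500, f(x_3) = 4.062500, coefficient = 4
x_4 = 2.0000, f(x_4) = 5.000000, coefficient = 2
x_5 = 2.2500, f(x_5) = 6.062500, coefficient = 4
x_6 = 2.5000, f(x_6) = 7.250000, coefficient = 1

I ≈ (0.250000/3) × 76.500000 = 6.375000
Exact value: 6.375000
Error: 0.000000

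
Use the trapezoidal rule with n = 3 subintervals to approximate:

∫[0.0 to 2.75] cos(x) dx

f(x) = cos(x)
a = 0.0, b = 2.75, n = 3
h = (b - a)/n = 0.916667

Trapezoidal rule: (h/2)[f(x₀) + 2f(x₁) + 2f(x₂) + ... + f(xₙ)]

x_0 = 0.0000, f(x_0) = 1.000000, coefficient = 1
x_1 = 0.9167, f(x_1) = 0.608469, coefficient = 2
x_2 = 1.8333, f(x_2) = -0.259531, coefficient = 2
x_3 = 2.7500, f(x_3) = -0.924302, coefficient = 1

I ≈ (0.916667/2) × 0.773572 = 0.354554
Exact value: 0.381661
Error: 0.027107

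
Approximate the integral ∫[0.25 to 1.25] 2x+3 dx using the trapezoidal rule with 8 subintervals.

f(x) = 2x+3
a = 0.25, b = 1.25, n = 8
h = (b - a)/n = 0.125000

Trapezoidal rule: (h/2)[f(x₀) + 2f(x₁) + 2f(x₂) + ... + f(xₙ)]

x_0 = 0.2500, f(x_0) = 3.500000, coefficient = 1
x_1 = 0.3750, f(x_1) = 3.750000, coefficient = 2
x_2 = 0.5000, f(x_2) = 4.000000, coefficient = 2
x_3 = 0.6250, f(x_3) = 4.250000, coefficient = 2
x_4 = 0.7500, f(x_4) = 4.500000, coefficient = 2
x_5 = 0.8750, f(x_5) = 4.750000, coefficient = 2
x_6 = 1.0000, f(x_6) = 5.000000, coefficient = 2
x_7 = 1.1250, f(x_7) = 5.250000, coefficient = 2
x_8 = 1.2500, f(x_8) = 5.500000, coefficient = 1

I ≈ (0.125000/2) × 72.000000 = 4.500000
Exact value: 4.500000
Error: 0.000000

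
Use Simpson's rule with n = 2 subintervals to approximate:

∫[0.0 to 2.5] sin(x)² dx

f(x) = sin(x)²
a = 0.0, b = 2.5, n = 2
h = (b - a)/n = 1.250000

Simpson's rule: (h/3)[f(x₀) + 4f(x₁) + 2f(x₂) + ... + f(xₙ)]

x_0 = 0.0000, f(x_0) = 0.000000, coefficient = 1
x_1 = 1.2500, f(x_1) = 0.900572, coefficient = 4
x_2 = 2.5000, f(x_2) = 0.358169, coefficient = 1

I ≈ (1.250000/3) × 3.960456 = 1.650190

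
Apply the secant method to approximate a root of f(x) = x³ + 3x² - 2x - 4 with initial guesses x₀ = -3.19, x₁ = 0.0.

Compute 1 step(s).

f(x) = x³ + 3x² - 2x - 4
x₀ = -3.19, x₁ = 0.0

Secant formula: x_{n+1} = x_n - f(x_n)(x_n - x_{n-1})/(f(x_n) - f(x_{n-1}))

Iteration 1:
  f(-3.190000) = 0.446541
  f(0.000000) = -4.000000
  x_2 = 0.000000 - (-4.000000)×(0.000000 - (-3.190000))/(-4.000000 - 0.446541)
       = -2.869646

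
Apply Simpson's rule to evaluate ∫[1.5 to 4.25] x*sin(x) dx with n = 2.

f(x) = x*sin(x)
a = 1.5, b = 4.25, n = 2
h = (b - a)/n = 1.375000

Simpson's rule: (h/3)[f(x₀) + 4f(x₁) + 2f(x₂) + ... + f(xₙ)]

x_0 = 1.5000, f(x_0) = 1.496242, coefficient = 1
x_1 = 2.8750, f(x_1) = 0.757407, coefficient = 4
x_2 = 4.2500, f(x_2) = -3.803705, coefficient = 1

I ≈ (1.375000/3) × 0.722167 = 0.330993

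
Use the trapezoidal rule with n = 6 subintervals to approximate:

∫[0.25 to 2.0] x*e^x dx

f(x) = x*e^x
a = 0.25, b = 2.0, n = 6
h = (b - a)/n = 0.291667

Trapezoidal rule: (h/2)[f(x₀) + 2f(x₁) + 2f(x₂) + ... + f(xₙ)]

x_0 = 0.2500, f(x_0) = 0.321006, coefficient = 1
x_1 = 0.5417, f(x_1) = 0.931054, coefficient = 2
x_2 = 0.8333, f(x_2) = 1.917480, coefficient = 2
x_3 = 1.1250, f(x_3) = 3.465244, coefficient = 2
x_4 = 1.4167, f(x_4) = 5.841417, coefficient = 2
x_5 = 1.7083, f(x_5) = 9.429580, coefficient = 2
x_6 = 2.0000, f(x_6) = 14.778112, coefficient = 1

I ≈ (0.291667/2) × 58.268668 = 8.497514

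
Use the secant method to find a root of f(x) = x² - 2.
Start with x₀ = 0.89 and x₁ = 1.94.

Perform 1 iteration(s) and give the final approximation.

f(x) = x² - 2
x₀ = 0.89, x₁ = 1.94

Secant formula: x_{n+1} = x_n - f(x_n)(x_n - x_{n-1})/(f(x_n) - f(x_{n-1}))

Iteration 1:
  f(0.890000) = -1.207900
  f(1.940000) = 1.763600
  x_2 = 1.940000 - 1.763600×(1.940000 - 0.890000)/(1.763600 - (-1.207900))
       = 1.316820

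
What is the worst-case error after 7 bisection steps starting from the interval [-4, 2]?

Bisection error bound: |error| ≤ (b-a)/2^n
|error| ≤ (2 - (-4))/2^7 = 6/2^7
|error| ≤ 0.0468750000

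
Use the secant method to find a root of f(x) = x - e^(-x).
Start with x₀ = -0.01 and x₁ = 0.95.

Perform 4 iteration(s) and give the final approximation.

f(x) = x - e^(-x)
x₀ = -0.01, x₁ = 0.95

Secant formula: x_{n+1} = x_n - f(x_n)(x_n - x_{n-1})/(f(x_n) - f(x_{n-1}))

Iteration 1:
  f(-0.010000) = -1.020050
  f(0.950000) = 0.563259
  x_2 = 0.950000 - 0.563259×(0.950000 - (-0.010000))/(0.563259 - (-1.020050))
       = 0.608482
Iteration 2:
  f(0.950000) = 0.563259
  f(0.608482) = 0.064306
  x_3 = 0.608482 - 0.064306×(0.608482 - 0.950000)/(0.064306 - 0.563259)
       = 0.564467
Iteration 3:
  f(0.608482) = 0.064306
  f(0.564467) = -0.004197
  x_4 = 0.564467 - (-0.004197)×(0.564467 - 0.608482)/(-0.004197 - 0.064306)
       = 0.567163
Iteration 4:
  f(0.564467) = -0.004197
  f(0.567163) = 0.000031
  x_5 = 0.567163 - 0.000031×(0.567163 - 0.564467)/(0.000031 - (-0.004197))
       = 0.567143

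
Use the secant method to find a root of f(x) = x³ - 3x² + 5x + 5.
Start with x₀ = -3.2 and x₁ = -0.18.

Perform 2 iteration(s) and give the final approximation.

f(x) = x³ - 3x² + 5x + 5
x₀ = -3.2, x₁ = -0.18

Secant formula: x_{n+1} = x_n - f(x_n)(x_n - x_{n-1})/(f(x_n) - f(x_{n-1}))

Iteration 1:
  f(-3.200000) = -74.488000
  f(-0.180000) = 3.996968
  x_2 = -0.180000 - 3.996968×(-0.180000 - (-3.200000))/(3.996968 - (-74.488000))
       = -0.333798
Iteration 2:
  f(-0.180000) = 3.996968
  f(-0.333798) = 2.959553
  x_3 = -0.333798 - 2.959553×(-0.333798 - (-0.180000))/(2.959553 - 3.996968)
       = -0.772556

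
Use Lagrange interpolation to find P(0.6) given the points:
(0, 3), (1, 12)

Lagrange interpolation formula:
P(x) = Σ yᵢ × Lᵢ(x)
where Lᵢ(x) = Π_{j≠i} (x - xⱼ)/(xᵢ - xⱼ)

L_0(0.6) = (0.6 - 1)/(0 - 1) = 0.400000
L_1(0.6) = (0.6 - 0)/(1 - 0) = 0.600000

P(0.6) = 3×L_0(0.6) + 12×L_1(0.6)
P(0.6) = 8.400000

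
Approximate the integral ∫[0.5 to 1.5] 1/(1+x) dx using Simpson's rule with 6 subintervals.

f(x) = 1/(1+x)
a = 0.5, b = 1.5, n = 6
h = (b - a)/n = 0.166667

Simpson's rule: (h/3)[f(x₀) + 4f(x₁) + 2f(x₂) + ... + f(xₙ)]

x_0 = 0.5000, f(x_0) = 0.666667, coefficient = 1
x_1 = 0.6667, f(x_1) = 0.600000, coefficient = 4
x_2 = 0.8333, f(x_2) = 0.545455, coefficient = 2
x_3 = 1.0000, f(x_3) = 0.500000, coefficient = 4
x_4 = 1.1667, f(x_4) = 0.461538, coefficient = 2
x_5 = 1.3333, f(x_5) = 0.428571, coefficient = 4
x_6 = 1.5000, f(x_6) = 0.400000, coefficient = 1

I ≈ (0.166667/3) × 9.194938 = 0.510830
Exact value: 0.510826
Error: 0.000004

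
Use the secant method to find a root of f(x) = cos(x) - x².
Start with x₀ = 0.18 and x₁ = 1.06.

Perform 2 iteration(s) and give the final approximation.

f(x) = cos(x) - x²
x₀ = 0.18, x₁ = 1.06

Secant formula: x_{n+1} = x_n - f(x_n)(x_n - x_{n-1})/(f(x_n) - f(x_{n-1}))

Iteration 1:
  f(0.180000) = 0.951444
  f(1.060000) = -0.634728
  x_2 = 1.060000 - (-0.634728)×(1.060000 - 0.180000)/(-0.634728 - 0.951444)
       = 0.707856
Iteration 2:
  f(1.060000) = -0.634728
  f(0.707856) = 0.258697
  x_3 = 0.707856 - 0.258697×(0.707856 - 1.060000)/(0.258697 - (-0.634728))
       = 0.809822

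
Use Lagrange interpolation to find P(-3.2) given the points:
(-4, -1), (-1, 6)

Lagrange interpolation formula:
P(x) = Σ yᵢ × Lᵢ(x)
where Lᵢ(x) = Π_{j≠i} (x - xⱼ)/(xᵢ - xⱼ)

L_0(-3.2) = (-3.2 - (-1))/(-4 - (-1)) = 0.733333
L_1(-3.2) = (-3.2 - (-4))/(-1 - (-4)) = 0.266667

P(-3.2) = (-1)×L_0(-3.2) + 6×L_1(-3.2)
P(-3.2) = 0.866667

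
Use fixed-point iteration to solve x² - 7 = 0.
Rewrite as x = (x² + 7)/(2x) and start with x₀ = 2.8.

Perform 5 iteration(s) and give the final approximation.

Equation: x² - 7 = 0
Fixed-point form: x = (x² + 7)/(2x)
x₀ = 2.8

x_1 = g(2.800000) = 2.650000
x_2 = g(2.650000) = 2.645755
x_3 = g(2.645755) = 2.645751
x_4 = g(2.645751) = 2.645751
x_5 = g(2.645751) = 2.645751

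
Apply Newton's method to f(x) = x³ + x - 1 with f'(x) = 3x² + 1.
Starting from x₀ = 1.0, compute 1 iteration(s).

f(x) = x³ + x - 1
f'(x) = 3x² + 1
x₀ = 1.0

Newton-Raphson formula: x_{n+1} = x_n - f(x_n)/f'(x_n)

Iteration 1:
  f(1.000000) = 1.000000
  f'(1.000000) = 4.000000
  x_1 = 1.000000 - 1.000000/4.000000 = 0.750000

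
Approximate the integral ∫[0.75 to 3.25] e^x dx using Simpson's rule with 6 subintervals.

f(x) = e^x
a = 0.75, b = 3.25, n = 6
h = (b - a)/n = 0.416667

Simpson's rule: (h/3)[f(x₀) + 4f(x₁) + 2f(x₂) + ... + f(xₙ)]

x_0 = 0.7500, f(x_0) = 2.117000, coefficient = 1
x_1 = 1.1667, f(x_1) = 3.211271, coefficient = 4
x_2 = 1.5833, f(x_2) = 4.871166, coefficient = 2
x_3 = 2.0000, f(x_3) = 7.389056, coefficient = 4
x_4 = 2.4167, f(x_4) = 11.208436, coefficient = 2
x_5 = 2.8333, f(x_5) = 17.002040, coefficient = 4
x_6 = 3.2500, f(x_6) = 25.790340, coefficient = 1

I ≈ (0.416667/3) × 170.476009 = 23.677224
Exact value: 23.673340
Error: 0.003884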